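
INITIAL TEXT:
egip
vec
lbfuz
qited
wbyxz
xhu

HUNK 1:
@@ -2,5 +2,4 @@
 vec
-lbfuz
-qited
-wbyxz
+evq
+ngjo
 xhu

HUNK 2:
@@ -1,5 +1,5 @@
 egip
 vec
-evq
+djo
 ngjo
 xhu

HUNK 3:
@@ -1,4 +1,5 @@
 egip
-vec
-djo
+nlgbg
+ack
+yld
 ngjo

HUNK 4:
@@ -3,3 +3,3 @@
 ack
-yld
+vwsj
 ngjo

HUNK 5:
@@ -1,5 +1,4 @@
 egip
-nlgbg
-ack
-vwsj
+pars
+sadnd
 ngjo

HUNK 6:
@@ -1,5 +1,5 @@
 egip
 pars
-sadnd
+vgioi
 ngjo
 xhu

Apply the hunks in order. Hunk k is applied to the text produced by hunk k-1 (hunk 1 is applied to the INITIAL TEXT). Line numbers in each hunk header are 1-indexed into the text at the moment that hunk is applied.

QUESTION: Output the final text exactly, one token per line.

Hunk 1: at line 2 remove [lbfuz,qited,wbyxz] add [evq,ngjo] -> 5 lines: egip vec evq ngjo xhu
Hunk 2: at line 1 remove [evq] add [djo] -> 5 lines: egip vec djo ngjo xhu
Hunk 3: at line 1 remove [vec,djo] add [nlgbg,ack,yld] -> 6 lines: egip nlgbg ack yld ngjo xhu
Hunk 4: at line 3 remove [yld] add [vwsj] -> 6 lines: egip nlgbg ack vwsj ngjo xhu
Hunk 5: at line 1 remove [nlgbg,ack,vwsj] add [pars,sadnd] -> 5 lines: egip pars sadnd ngjo xhu
Hunk 6: at line 1 remove [sadnd] add [vgioi] -> 5 lines: egip pars vgioi ngjo xhu

Answer: egip
pars
vgioi
ngjo
xhu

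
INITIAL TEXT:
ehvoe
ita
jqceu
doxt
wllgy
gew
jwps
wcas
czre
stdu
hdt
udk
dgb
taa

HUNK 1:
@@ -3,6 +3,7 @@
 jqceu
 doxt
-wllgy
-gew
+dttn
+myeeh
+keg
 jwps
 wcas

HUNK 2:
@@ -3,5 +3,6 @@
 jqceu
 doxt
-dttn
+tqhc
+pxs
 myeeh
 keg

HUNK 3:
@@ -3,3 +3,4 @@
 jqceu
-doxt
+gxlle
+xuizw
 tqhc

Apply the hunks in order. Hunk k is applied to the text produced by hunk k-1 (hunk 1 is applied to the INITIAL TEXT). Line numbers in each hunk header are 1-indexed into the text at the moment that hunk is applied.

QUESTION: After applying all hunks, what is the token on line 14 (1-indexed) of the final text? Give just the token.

Answer: hdt

Derivation:
Hunk 1: at line 3 remove [wllgy,gew] add [dttn,myeeh,keg] -> 15 lines: ehvoe ita jqceu doxt dttn myeeh keg jwps wcas czre stdu hdt udk dgb taa
Hunk 2: at line 3 remove [dttn] add [tqhc,pxs] -> 16 lines: ehvoe ita jqceu doxt tqhc pxs myeeh keg jwps wcas czre stdu hdt udk dgb taa
Hunk 3: at line 3 remove [doxt] add [gxlle,xuizw] -> 17 lines: ehvoe ita jqceu gxlle xuizw tqhc pxs myeeh keg jwps wcas czre stdu hdt udk dgb taa
Final line 14: hdt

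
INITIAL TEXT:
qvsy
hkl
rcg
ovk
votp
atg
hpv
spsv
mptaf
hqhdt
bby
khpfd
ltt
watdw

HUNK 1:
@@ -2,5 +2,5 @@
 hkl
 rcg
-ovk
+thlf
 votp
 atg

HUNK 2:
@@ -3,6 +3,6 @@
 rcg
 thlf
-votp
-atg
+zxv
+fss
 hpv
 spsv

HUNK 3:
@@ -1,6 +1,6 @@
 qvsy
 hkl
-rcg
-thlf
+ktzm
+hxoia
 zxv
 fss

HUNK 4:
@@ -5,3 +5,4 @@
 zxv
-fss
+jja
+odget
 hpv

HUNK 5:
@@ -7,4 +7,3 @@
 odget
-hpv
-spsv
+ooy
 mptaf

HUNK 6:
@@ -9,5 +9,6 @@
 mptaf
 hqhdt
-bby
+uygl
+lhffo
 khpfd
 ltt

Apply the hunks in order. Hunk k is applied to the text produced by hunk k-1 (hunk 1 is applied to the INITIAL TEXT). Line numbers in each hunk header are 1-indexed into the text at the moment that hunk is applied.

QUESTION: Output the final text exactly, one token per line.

Hunk 1: at line 2 remove [ovk] add [thlf] -> 14 lines: qvsy hkl rcg thlf votp atg hpv spsv mptaf hqhdt bby khpfd ltt watdw
Hunk 2: at line 3 remove [votp,atg] add [zxv,fss] -> 14 lines: qvsy hkl rcg thlf zxv fss hpv spsv mptaf hqhdt bby khpfd ltt watdw
Hunk 3: at line 1 remove [rcg,thlf] add [ktzm,hxoia] -> 14 lines: qvsy hkl ktzm hxoia zxv fss hpv spsv mptaf hqhdt bby khpfd ltt watdw
Hunk 4: at line 5 remove [fss] add [jja,odget] -> 15 lines: qvsy hkl ktzm hxoia zxv jja odget hpv spsv mptaf hqhdt bby khpfd ltt watdw
Hunk 5: at line 7 remove [hpv,spsv] add [ooy] -> 14 lines: qvsy hkl ktzm hxoia zxv jja odget ooy mptaf hqhdt bby khpfd ltt watdw
Hunk 6: at line 9 remove [bby] add [uygl,lhffo] -> 15 lines: qvsy hkl ktzm hxoia zxv jja odget ooy mptaf hqhdt uygl lhffo khpfd ltt watdw

Answer: qvsy
hkl
ktzm
hxoia
zxv
jja
odget
ooy
mptaf
hqhdt
uygl
lhffo
khpfd
ltt
watdw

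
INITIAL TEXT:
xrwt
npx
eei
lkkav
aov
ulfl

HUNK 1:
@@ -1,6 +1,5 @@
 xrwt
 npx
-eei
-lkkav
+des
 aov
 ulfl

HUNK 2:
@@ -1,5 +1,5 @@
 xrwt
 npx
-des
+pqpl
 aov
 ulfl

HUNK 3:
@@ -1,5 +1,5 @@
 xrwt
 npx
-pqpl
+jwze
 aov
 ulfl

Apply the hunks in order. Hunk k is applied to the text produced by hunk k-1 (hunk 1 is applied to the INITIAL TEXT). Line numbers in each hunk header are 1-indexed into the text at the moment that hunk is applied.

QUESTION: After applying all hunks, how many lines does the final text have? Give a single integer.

Hunk 1: at line 1 remove [eei,lkkav] add [des] -> 5 lines: xrwt npx des aov ulfl
Hunk 2: at line 1 remove [des] add [pqpl] -> 5 lines: xrwt npx pqpl aov ulfl
Hunk 3: at line 1 remove [pqpl] add [jwze] -> 5 lines: xrwt npx jwze aov ulfl
Final line count: 5

Answer: 5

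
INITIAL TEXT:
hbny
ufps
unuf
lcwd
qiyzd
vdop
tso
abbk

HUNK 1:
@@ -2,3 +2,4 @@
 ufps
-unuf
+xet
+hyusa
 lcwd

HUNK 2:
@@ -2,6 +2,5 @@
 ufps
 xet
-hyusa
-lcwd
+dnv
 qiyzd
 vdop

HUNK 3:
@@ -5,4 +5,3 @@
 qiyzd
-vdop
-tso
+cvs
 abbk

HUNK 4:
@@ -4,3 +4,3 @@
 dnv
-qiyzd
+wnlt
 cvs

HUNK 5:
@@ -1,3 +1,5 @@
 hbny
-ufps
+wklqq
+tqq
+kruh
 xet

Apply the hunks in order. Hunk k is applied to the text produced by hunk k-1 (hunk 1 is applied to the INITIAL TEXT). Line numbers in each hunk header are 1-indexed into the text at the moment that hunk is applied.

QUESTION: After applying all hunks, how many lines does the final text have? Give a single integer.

Answer: 9

Derivation:
Hunk 1: at line 2 remove [unuf] add [xet,hyusa] -> 9 lines: hbny ufps xet hyusa lcwd qiyzd vdop tso abbk
Hunk 2: at line 2 remove [hyusa,lcwd] add [dnv] -> 8 lines: hbny ufps xet dnv qiyzd vdop tso abbk
Hunk 3: at line 5 remove [vdop,tso] add [cvs] -> 7 lines: hbny ufps xet dnv qiyzd cvs abbk
Hunk 4: at line 4 remove [qiyzd] add [wnlt] -> 7 lines: hbny ufps xet dnv wnlt cvs abbk
Hunk 5: at line 1 remove [ufps] add [wklqq,tqq,kruh] -> 9 lines: hbny wklqq tqq kruh xet dnv wnlt cvs abbk
Final line count: 9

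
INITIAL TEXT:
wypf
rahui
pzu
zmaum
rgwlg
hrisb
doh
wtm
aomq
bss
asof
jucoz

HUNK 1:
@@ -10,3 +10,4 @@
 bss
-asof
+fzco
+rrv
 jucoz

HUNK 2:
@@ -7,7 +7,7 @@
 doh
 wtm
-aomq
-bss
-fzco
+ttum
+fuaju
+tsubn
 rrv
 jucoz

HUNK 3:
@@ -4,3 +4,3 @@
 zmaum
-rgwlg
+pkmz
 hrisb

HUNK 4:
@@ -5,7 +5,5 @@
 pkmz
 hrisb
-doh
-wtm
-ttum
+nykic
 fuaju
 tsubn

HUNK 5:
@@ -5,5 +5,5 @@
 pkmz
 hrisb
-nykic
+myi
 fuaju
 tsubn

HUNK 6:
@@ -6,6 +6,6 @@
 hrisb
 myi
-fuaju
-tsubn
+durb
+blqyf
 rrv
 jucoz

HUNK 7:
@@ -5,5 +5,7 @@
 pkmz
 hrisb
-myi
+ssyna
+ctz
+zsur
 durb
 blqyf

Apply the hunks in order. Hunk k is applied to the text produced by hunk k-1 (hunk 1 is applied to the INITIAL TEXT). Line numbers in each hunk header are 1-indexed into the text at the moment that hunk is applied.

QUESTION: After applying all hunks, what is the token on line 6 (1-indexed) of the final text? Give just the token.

Answer: hrisb

Derivation:
Hunk 1: at line 10 remove [asof] add [fzco,rrv] -> 13 lines: wypf rahui pzu zmaum rgwlg hrisb doh wtm aomq bss fzco rrv jucoz
Hunk 2: at line 7 remove [aomq,bss,fzco] add [ttum,fuaju,tsubn] -> 13 lines: wypf rahui pzu zmaum rgwlg hrisb doh wtm ttum fuaju tsubn rrv jucoz
Hunk 3: at line 4 remove [rgwlg] add [pkmz] -> 13 lines: wypf rahui pzu zmaum pkmz hrisb doh wtm ttum fuaju tsubn rrv jucoz
Hunk 4: at line 5 remove [doh,wtm,ttum] add [nykic] -> 11 lines: wypf rahui pzu zmaum pkmz hrisb nykic fuaju tsubn rrv jucoz
Hunk 5: at line 5 remove [nykic] add [myi] -> 11 lines: wypf rahui pzu zmaum pkmz hrisb myi fuaju tsubn rrv jucoz
Hunk 6: at line 6 remove [fuaju,tsubn] add [durb,blqyf] -> 11 lines: wypf rahui pzu zmaum pkmz hrisb myi durb blqyf rrv jucoz
Hunk 7: at line 5 remove [myi] add [ssyna,ctz,zsur] -> 13 lines: wypf rahui pzu zmaum pkmz hrisb ssyna ctz zsur durb blqyf rrv jucoz
Final line 6: hrisb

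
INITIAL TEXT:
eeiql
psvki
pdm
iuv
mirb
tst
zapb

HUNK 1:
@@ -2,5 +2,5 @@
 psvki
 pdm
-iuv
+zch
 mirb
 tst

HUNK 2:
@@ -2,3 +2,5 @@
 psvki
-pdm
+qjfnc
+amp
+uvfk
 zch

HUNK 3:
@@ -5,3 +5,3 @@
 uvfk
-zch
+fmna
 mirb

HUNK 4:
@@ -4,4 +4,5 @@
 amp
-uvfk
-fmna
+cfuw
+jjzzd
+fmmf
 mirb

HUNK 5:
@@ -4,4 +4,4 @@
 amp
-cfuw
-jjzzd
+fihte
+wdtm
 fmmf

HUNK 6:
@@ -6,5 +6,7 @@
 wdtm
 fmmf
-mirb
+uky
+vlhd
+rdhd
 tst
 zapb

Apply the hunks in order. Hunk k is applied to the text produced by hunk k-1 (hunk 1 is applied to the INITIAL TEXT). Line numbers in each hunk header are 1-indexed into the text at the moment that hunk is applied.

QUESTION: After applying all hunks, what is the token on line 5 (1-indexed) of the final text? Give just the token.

Hunk 1: at line 2 remove [iuv] add [zch] -> 7 lines: eeiql psvki pdm zch mirb tst zapb
Hunk 2: at line 2 remove [pdm] add [qjfnc,amp,uvfk] -> 9 lines: eeiql psvki qjfnc amp uvfk zch mirb tst zapb
Hunk 3: at line 5 remove [zch] add [fmna] -> 9 lines: eeiql psvki qjfnc amp uvfk fmna mirb tst zapb
Hunk 4: at line 4 remove [uvfk,fmna] add [cfuw,jjzzd,fmmf] -> 10 lines: eeiql psvki qjfnc amp cfuw jjzzd fmmf mirb tst zapb
Hunk 5: at line 4 remove [cfuw,jjzzd] add [fihte,wdtm] -> 10 lines: eeiql psvki qjfnc amp fihte wdtm fmmf mirb tst zapb
Hunk 6: at line 6 remove [mirb] add [uky,vlhd,rdhd] -> 12 lines: eeiql psvki qjfnc amp fihte wdtm fmmf uky vlhd rdhd tst zapb
Final line 5: fihte

Answer: fihte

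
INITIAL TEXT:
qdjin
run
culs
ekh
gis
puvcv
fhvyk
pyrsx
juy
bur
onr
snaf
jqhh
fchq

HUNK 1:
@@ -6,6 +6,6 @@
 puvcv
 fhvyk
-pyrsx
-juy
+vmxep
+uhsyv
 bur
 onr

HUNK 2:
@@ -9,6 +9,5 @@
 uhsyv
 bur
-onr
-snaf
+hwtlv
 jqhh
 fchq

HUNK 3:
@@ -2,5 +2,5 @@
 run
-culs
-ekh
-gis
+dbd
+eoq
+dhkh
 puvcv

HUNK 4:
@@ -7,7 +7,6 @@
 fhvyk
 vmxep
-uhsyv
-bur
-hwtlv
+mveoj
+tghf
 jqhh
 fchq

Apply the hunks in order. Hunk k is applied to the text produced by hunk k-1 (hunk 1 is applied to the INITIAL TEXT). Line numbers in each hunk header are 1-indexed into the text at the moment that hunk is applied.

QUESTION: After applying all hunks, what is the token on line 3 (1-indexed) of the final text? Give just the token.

Answer: dbd

Derivation:
Hunk 1: at line 6 remove [pyrsx,juy] add [vmxep,uhsyv] -> 14 lines: qdjin run culs ekh gis puvcv fhvyk vmxep uhsyv bur onr snaf jqhh fchq
Hunk 2: at line 9 remove [onr,snaf] add [hwtlv] -> 13 lines: qdjin run culs ekh gis puvcv fhvyk vmxep uhsyv bur hwtlv jqhh fchq
Hunk 3: at line 2 remove [culs,ekh,gis] add [dbd,eoq,dhkh] -> 13 lines: qdjin run dbd eoq dhkh puvcv fhvyk vmxep uhsyv bur hwtlv jqhh fchq
Hunk 4: at line 7 remove [uhsyv,bur,hwtlv] add [mveoj,tghf] -> 12 lines: qdjin run dbd eoq dhkh puvcv fhvyk vmxep mveoj tghf jqhh fchq
Final line 3: dbd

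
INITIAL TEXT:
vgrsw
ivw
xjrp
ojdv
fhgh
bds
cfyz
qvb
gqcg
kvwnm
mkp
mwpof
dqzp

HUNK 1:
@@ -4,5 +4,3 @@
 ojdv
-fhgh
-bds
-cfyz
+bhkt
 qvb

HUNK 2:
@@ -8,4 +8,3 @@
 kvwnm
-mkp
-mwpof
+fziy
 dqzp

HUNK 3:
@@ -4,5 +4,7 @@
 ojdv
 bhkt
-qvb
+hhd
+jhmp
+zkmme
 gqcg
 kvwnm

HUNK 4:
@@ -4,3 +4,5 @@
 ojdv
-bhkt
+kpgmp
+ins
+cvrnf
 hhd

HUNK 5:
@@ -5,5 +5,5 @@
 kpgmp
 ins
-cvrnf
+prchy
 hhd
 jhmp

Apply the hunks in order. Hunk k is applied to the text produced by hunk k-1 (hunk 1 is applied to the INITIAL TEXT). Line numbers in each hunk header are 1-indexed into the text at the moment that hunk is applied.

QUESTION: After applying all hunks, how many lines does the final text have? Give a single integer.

Hunk 1: at line 4 remove [fhgh,bds,cfyz] add [bhkt] -> 11 lines: vgrsw ivw xjrp ojdv bhkt qvb gqcg kvwnm mkp mwpof dqzp
Hunk 2: at line 8 remove [mkp,mwpof] add [fziy] -> 10 lines: vgrsw ivw xjrp ojdv bhkt qvb gqcg kvwnm fziy dqzp
Hunk 3: at line 4 remove [qvb] add [hhd,jhmp,zkmme] -> 12 lines: vgrsw ivw xjrp ojdv bhkt hhd jhmp zkmme gqcg kvwnm fziy dqzp
Hunk 4: at line 4 remove [bhkt] add [kpgmp,ins,cvrnf] -> 14 lines: vgrsw ivw xjrp ojdv kpgmp ins cvrnf hhd jhmp zkmme gqcg kvwnm fziy dqzp
Hunk 5: at line 5 remove [cvrnf] add [prchy] -> 14 lines: vgrsw ivw xjrp ojdv kpgmp ins prchy hhd jhmp zkmme gqcg kvwnm fziy dqzp
Final line count: 14

Answer: 14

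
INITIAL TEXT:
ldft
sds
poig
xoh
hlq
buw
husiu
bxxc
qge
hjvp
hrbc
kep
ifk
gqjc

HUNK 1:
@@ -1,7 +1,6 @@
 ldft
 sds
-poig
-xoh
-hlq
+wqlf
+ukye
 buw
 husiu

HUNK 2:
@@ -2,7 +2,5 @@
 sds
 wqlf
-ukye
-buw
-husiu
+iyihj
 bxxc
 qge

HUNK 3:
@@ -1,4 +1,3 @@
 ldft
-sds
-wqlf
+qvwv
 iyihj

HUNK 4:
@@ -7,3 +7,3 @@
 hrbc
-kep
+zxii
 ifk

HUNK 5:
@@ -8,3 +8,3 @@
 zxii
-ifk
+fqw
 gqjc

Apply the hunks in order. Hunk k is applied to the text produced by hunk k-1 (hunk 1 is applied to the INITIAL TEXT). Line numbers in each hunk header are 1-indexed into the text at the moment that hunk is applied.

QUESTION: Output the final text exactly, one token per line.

Answer: ldft
qvwv
iyihj
bxxc
qge
hjvp
hrbc
zxii
fqw
gqjc

Derivation:
Hunk 1: at line 1 remove [poig,xoh,hlq] add [wqlf,ukye] -> 13 lines: ldft sds wqlf ukye buw husiu bxxc qge hjvp hrbc kep ifk gqjc
Hunk 2: at line 2 remove [ukye,buw,husiu] add [iyihj] -> 11 lines: ldft sds wqlf iyihj bxxc qge hjvp hrbc kep ifk gqjc
Hunk 3: at line 1 remove [sds,wqlf] add [qvwv] -> 10 lines: ldft qvwv iyihj bxxc qge hjvp hrbc kep ifk gqjc
Hunk 4: at line 7 remove [kep] add [zxii] -> 10 lines: ldft qvwv iyihj bxxc qge hjvp hrbc zxii ifk gqjc
Hunk 5: at line 8 remove [ifk] add [fqw] -> 10 lines: ldft qvwv iyihj bxxc qge hjvp hrbc zxii fqw gqjc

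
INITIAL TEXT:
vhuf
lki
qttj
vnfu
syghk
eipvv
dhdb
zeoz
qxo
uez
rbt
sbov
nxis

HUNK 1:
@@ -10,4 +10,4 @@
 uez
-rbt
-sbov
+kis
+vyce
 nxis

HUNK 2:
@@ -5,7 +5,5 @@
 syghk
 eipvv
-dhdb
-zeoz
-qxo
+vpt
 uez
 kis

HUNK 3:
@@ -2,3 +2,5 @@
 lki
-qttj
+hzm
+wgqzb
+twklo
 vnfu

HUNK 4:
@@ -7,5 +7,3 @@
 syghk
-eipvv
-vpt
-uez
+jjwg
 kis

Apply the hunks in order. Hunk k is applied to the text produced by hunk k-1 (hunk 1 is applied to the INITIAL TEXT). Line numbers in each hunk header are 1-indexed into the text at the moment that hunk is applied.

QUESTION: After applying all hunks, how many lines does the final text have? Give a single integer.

Hunk 1: at line 10 remove [rbt,sbov] add [kis,vyce] -> 13 lines: vhuf lki qttj vnfu syghk eipvv dhdb zeoz qxo uez kis vyce nxis
Hunk 2: at line 5 remove [dhdb,zeoz,qxo] add [vpt] -> 11 lines: vhuf lki qttj vnfu syghk eipvv vpt uez kis vyce nxis
Hunk 3: at line 2 remove [qttj] add [hzm,wgqzb,twklo] -> 13 lines: vhuf lki hzm wgqzb twklo vnfu syghk eipvv vpt uez kis vyce nxis
Hunk 4: at line 7 remove [eipvv,vpt,uez] add [jjwg] -> 11 lines: vhuf lki hzm wgqzb twklo vnfu syghk jjwg kis vyce nxis
Final line count: 11

Answer: 11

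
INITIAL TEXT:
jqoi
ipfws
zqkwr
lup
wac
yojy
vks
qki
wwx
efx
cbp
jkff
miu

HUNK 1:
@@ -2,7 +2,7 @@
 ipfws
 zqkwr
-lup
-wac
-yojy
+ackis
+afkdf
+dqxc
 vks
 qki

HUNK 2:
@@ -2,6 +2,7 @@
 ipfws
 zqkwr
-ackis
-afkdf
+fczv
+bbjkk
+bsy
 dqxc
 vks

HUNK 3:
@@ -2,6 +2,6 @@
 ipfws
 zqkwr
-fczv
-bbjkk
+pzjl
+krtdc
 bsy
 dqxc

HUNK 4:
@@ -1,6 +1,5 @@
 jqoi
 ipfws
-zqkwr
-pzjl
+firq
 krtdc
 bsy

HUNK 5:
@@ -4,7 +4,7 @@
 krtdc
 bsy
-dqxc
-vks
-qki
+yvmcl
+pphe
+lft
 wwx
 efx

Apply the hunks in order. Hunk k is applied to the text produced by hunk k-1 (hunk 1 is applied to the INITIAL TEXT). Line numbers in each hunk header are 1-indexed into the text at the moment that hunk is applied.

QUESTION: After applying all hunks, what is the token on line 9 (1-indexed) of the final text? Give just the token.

Hunk 1: at line 2 remove [lup,wac,yojy] add [ackis,afkdf,dqxc] -> 13 lines: jqoi ipfws zqkwr ackis afkdf dqxc vks qki wwx efx cbp jkff miu
Hunk 2: at line 2 remove [ackis,afkdf] add [fczv,bbjkk,bsy] -> 14 lines: jqoi ipfws zqkwr fczv bbjkk bsy dqxc vks qki wwx efx cbp jkff miu
Hunk 3: at line 2 remove [fczv,bbjkk] add [pzjl,krtdc] -> 14 lines: jqoi ipfws zqkwr pzjl krtdc bsy dqxc vks qki wwx efx cbp jkff miu
Hunk 4: at line 1 remove [zqkwr,pzjl] add [firq] -> 13 lines: jqoi ipfws firq krtdc bsy dqxc vks qki wwx efx cbp jkff miu
Hunk 5: at line 4 remove [dqxc,vks,qki] add [yvmcl,pphe,lft] -> 13 lines: jqoi ipfws firq krtdc bsy yvmcl pphe lft wwx efx cbp jkff miu
Final line 9: wwx

Answer: wwx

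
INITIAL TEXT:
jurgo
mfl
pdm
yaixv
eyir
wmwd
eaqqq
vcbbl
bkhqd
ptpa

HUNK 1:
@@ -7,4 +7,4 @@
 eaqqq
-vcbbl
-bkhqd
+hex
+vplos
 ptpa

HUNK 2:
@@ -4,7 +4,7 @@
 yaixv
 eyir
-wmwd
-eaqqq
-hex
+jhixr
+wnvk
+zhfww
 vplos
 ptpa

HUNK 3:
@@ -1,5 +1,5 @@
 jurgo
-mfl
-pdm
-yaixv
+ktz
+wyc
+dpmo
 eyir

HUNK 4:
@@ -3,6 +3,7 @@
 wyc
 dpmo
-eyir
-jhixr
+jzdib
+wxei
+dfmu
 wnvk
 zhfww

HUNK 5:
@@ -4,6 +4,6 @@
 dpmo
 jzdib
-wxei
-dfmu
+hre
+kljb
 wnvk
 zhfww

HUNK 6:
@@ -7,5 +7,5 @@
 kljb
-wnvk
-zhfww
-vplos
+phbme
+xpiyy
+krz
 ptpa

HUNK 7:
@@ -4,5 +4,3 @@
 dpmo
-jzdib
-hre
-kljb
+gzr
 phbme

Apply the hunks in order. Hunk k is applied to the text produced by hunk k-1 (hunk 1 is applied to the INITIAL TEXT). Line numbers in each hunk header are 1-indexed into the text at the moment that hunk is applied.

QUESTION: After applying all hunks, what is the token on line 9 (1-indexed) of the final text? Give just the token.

Hunk 1: at line 7 remove [vcbbl,bkhqd] add [hex,vplos] -> 10 lines: jurgo mfl pdm yaixv eyir wmwd eaqqq hex vplos ptpa
Hunk 2: at line 4 remove [wmwd,eaqqq,hex] add [jhixr,wnvk,zhfww] -> 10 lines: jurgo mfl pdm yaixv eyir jhixr wnvk zhfww vplos ptpa
Hunk 3: at line 1 remove [mfl,pdm,yaixv] add [ktz,wyc,dpmo] -> 10 lines: jurgo ktz wyc dpmo eyir jhixr wnvk zhfww vplos ptpa
Hunk 4: at line 3 remove [eyir,jhixr] add [jzdib,wxei,dfmu] -> 11 lines: jurgo ktz wyc dpmo jzdib wxei dfmu wnvk zhfww vplos ptpa
Hunk 5: at line 4 remove [wxei,dfmu] add [hre,kljb] -> 11 lines: jurgo ktz wyc dpmo jzdib hre kljb wnvk zhfww vplos ptpa
Hunk 6: at line 7 remove [wnvk,zhfww,vplos] add [phbme,xpiyy,krz] -> 11 lines: jurgo ktz wyc dpmo jzdib hre kljb phbme xpiyy krz ptpa
Hunk 7: at line 4 remove [jzdib,hre,kljb] add [gzr] -> 9 lines: jurgo ktz wyc dpmo gzr phbme xpiyy krz ptpa
Final line 9: ptpa

Answer: ptpa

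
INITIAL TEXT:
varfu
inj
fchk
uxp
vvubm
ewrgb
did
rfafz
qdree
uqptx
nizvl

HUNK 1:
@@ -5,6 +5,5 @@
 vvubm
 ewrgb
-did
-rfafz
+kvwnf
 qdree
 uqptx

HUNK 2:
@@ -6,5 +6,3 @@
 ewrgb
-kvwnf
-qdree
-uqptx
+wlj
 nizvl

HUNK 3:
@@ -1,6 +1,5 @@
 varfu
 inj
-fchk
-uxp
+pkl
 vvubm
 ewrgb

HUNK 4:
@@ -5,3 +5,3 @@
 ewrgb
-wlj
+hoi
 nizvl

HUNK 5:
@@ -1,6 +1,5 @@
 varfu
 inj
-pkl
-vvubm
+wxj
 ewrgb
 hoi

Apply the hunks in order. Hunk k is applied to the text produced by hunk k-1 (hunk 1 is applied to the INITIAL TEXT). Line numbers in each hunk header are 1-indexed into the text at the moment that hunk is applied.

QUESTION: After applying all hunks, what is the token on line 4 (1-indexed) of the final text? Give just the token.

Hunk 1: at line 5 remove [did,rfafz] add [kvwnf] -> 10 lines: varfu inj fchk uxp vvubm ewrgb kvwnf qdree uqptx nizvl
Hunk 2: at line 6 remove [kvwnf,qdree,uqptx] add [wlj] -> 8 lines: varfu inj fchk uxp vvubm ewrgb wlj nizvl
Hunk 3: at line 1 remove [fchk,uxp] add [pkl] -> 7 lines: varfu inj pkl vvubm ewrgb wlj nizvl
Hunk 4: at line 5 remove [wlj] add [hoi] -> 7 lines: varfu inj pkl vvubm ewrgb hoi nizvl
Hunk 5: at line 1 remove [pkl,vvubm] add [wxj] -> 6 lines: varfu inj wxj ewrgb hoi nizvl
Final line 4: ewrgb

Answer: ewrgb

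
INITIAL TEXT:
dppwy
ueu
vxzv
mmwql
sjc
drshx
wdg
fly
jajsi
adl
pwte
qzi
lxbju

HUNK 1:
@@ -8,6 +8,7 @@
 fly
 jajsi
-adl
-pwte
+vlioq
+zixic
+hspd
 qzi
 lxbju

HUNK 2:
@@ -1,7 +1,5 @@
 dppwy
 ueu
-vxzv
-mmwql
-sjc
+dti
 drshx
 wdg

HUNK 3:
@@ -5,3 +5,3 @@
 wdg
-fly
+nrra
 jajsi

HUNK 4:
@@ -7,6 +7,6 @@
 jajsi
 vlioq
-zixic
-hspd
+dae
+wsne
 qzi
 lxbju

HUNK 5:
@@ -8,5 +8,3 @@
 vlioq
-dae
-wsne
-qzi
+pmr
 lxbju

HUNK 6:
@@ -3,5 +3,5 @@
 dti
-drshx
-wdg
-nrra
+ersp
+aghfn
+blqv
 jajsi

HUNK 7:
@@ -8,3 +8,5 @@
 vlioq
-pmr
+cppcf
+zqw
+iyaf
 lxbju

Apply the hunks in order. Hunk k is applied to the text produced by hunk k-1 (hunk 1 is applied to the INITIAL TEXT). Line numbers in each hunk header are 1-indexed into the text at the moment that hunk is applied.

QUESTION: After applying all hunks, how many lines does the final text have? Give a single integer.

Hunk 1: at line 8 remove [adl,pwte] add [vlioq,zixic,hspd] -> 14 lines: dppwy ueu vxzv mmwql sjc drshx wdg fly jajsi vlioq zixic hspd qzi lxbju
Hunk 2: at line 1 remove [vxzv,mmwql,sjc] add [dti] -> 12 lines: dppwy ueu dti drshx wdg fly jajsi vlioq zixic hspd qzi lxbju
Hunk 3: at line 5 remove [fly] add [nrra] -> 12 lines: dppwy ueu dti drshx wdg nrra jajsi vlioq zixic hspd qzi lxbju
Hunk 4: at line 7 remove [zixic,hspd] add [dae,wsne] -> 12 lines: dppwy ueu dti drshx wdg nrra jajsi vlioq dae wsne qzi lxbju
Hunk 5: at line 8 remove [dae,wsne,qzi] add [pmr] -> 10 lines: dppwy ueu dti drshx wdg nrra jajsi vlioq pmr lxbju
Hunk 6: at line 3 remove [drshx,wdg,nrra] add [ersp,aghfn,blqv] -> 10 lines: dppwy ueu dti ersp aghfn blqv jajsi vlioq pmr lxbju
Hunk 7: at line 8 remove [pmr] add [cppcf,zqw,iyaf] -> 12 lines: dppwy ueu dti ersp aghfn blqv jajsi vlioq cppcf zqw iyaf lxbju
Final line count: 12

Answer: 12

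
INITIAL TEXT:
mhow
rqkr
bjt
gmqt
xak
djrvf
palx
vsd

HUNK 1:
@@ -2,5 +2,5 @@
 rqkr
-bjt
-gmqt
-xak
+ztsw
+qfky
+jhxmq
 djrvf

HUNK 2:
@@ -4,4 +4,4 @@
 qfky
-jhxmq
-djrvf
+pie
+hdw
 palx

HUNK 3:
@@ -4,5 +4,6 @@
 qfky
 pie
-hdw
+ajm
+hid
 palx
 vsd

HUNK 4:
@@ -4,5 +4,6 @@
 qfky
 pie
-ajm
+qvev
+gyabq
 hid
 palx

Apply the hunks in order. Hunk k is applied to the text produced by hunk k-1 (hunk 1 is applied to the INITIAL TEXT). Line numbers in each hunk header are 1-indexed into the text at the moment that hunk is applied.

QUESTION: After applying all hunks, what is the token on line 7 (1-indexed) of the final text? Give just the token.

Hunk 1: at line 2 remove [bjt,gmqt,xak] add [ztsw,qfky,jhxmq] -> 8 lines: mhow rqkr ztsw qfky jhxmq djrvf palx vsd
Hunk 2: at line 4 remove [jhxmq,djrvf] add [pie,hdw] -> 8 lines: mhow rqkr ztsw qfky pie hdw palx vsd
Hunk 3: at line 4 remove [hdw] add [ajm,hid] -> 9 lines: mhow rqkr ztsw qfky pie ajm hid palx vsd
Hunk 4: at line 4 remove [ajm] add [qvev,gyabq] -> 10 lines: mhow rqkr ztsw qfky pie qvev gyabq hid palx vsd
Final line 7: gyabq

Answer: gyabq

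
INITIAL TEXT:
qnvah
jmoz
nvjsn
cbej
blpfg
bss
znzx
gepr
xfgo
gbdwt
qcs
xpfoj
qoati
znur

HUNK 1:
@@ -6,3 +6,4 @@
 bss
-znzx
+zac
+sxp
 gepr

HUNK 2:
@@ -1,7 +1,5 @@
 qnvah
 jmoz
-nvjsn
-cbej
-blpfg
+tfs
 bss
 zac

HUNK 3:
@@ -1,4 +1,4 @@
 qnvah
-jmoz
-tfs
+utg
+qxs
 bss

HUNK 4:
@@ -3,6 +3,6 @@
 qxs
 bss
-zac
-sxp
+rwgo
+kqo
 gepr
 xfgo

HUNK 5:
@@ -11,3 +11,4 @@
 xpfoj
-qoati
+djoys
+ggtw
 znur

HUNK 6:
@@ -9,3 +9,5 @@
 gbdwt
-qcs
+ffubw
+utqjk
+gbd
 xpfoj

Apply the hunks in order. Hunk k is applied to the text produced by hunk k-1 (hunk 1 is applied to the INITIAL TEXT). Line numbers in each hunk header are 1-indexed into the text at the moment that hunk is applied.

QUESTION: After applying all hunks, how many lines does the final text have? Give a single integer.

Answer: 16

Derivation:
Hunk 1: at line 6 remove [znzx] add [zac,sxp] -> 15 lines: qnvah jmoz nvjsn cbej blpfg bss zac sxp gepr xfgo gbdwt qcs xpfoj qoati znur
Hunk 2: at line 1 remove [nvjsn,cbej,blpfg] add [tfs] -> 13 lines: qnvah jmoz tfs bss zac sxp gepr xfgo gbdwt qcs xpfoj qoati znur
Hunk 3: at line 1 remove [jmoz,tfs] add [utg,qxs] -> 13 lines: qnvah utg qxs bss zac sxp gepr xfgo gbdwt qcs xpfoj qoati znur
Hunk 4: at line 3 remove [zac,sxp] add [rwgo,kqo] -> 13 lines: qnvah utg qxs bss rwgo kqo gepr xfgo gbdwt qcs xpfoj qoati znur
Hunk 5: at line 11 remove [qoati] add [djoys,ggtw] -> 14 lines: qnvah utg qxs bss rwgo kqo gepr xfgo gbdwt qcs xpfoj djoys ggtw znur
Hunk 6: at line 9 remove [qcs] add [ffubw,utqjk,gbd] -> 16 lines: qnvah utg qxs bss rwgo kqo gepr xfgo gbdwt ffubw utqjk gbd xpfoj djoys ggtw znur
Final line count: 16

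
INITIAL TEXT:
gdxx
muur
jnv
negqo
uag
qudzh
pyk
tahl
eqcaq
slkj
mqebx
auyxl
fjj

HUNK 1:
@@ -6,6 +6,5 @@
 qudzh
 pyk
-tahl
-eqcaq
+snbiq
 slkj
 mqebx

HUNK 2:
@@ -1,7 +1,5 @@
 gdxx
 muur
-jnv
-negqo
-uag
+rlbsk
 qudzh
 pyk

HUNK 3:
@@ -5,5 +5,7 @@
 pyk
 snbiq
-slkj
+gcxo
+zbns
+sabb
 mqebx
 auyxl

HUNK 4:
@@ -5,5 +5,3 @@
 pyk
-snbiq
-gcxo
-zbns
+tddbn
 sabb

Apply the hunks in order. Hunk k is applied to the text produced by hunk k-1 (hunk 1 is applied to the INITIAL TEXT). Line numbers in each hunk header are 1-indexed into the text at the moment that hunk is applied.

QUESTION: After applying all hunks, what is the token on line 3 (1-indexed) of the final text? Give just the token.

Answer: rlbsk

Derivation:
Hunk 1: at line 6 remove [tahl,eqcaq] add [snbiq] -> 12 lines: gdxx muur jnv negqo uag qudzh pyk snbiq slkj mqebx auyxl fjj
Hunk 2: at line 1 remove [jnv,negqo,uag] add [rlbsk] -> 10 lines: gdxx muur rlbsk qudzh pyk snbiq slkj mqebx auyxl fjj
Hunk 3: at line 5 remove [slkj] add [gcxo,zbns,sabb] -> 12 lines: gdxx muur rlbsk qudzh pyk snbiq gcxo zbns sabb mqebx auyxl fjj
Hunk 4: at line 5 remove [snbiq,gcxo,zbns] add [tddbn] -> 10 lines: gdxx muur rlbsk qudzh pyk tddbn sabb mqebx auyxl fjj
Final line 3: rlbsk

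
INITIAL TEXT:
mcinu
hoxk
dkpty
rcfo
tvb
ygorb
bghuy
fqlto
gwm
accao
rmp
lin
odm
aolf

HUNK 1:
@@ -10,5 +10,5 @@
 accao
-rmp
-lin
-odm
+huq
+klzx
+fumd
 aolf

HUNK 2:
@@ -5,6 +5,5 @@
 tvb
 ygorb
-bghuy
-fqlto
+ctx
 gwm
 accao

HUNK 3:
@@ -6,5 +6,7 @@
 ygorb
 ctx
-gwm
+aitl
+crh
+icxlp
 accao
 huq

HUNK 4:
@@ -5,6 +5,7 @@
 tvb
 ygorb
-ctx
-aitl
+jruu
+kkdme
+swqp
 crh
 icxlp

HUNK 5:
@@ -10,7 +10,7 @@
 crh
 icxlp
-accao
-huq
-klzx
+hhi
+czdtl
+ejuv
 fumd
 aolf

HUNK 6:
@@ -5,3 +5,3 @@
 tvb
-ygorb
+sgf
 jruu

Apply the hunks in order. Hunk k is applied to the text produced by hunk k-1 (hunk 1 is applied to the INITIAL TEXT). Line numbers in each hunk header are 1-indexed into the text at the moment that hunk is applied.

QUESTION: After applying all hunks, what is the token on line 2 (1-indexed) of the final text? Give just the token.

Hunk 1: at line 10 remove [rmp,lin,odm] add [huq,klzx,fumd] -> 14 lines: mcinu hoxk dkpty rcfo tvb ygorb bghuy fqlto gwm accao huq klzx fumd aolf
Hunk 2: at line 5 remove [bghuy,fqlto] add [ctx] -> 13 lines: mcinu hoxk dkpty rcfo tvb ygorb ctx gwm accao huq klzx fumd aolf
Hunk 3: at line 6 remove [gwm] add [aitl,crh,icxlp] -> 15 lines: mcinu hoxk dkpty rcfo tvb ygorb ctx aitl crh icxlp accao huq klzx fumd aolf
Hunk 4: at line 5 remove [ctx,aitl] add [jruu,kkdme,swqp] -> 16 lines: mcinu hoxk dkpty rcfo tvb ygorb jruu kkdme swqp crh icxlp accao huq klzx fumd aolf
Hunk 5: at line 10 remove [accao,huq,klzx] add [hhi,czdtl,ejuv] -> 16 lines: mcinu hoxk dkpty rcfo tvb ygorb jruu kkdme swqp crh icxlp hhi czdtl ejuv fumd aolf
Hunk 6: at line 5 remove [ygorb] add [sgf] -> 16 lines: mcinu hoxk dkpty rcfo tvb sgf jruu kkdme swqp crh icxlp hhi czdtl ejuv fumd aolf
Final line 2: hoxk

Answer: hoxk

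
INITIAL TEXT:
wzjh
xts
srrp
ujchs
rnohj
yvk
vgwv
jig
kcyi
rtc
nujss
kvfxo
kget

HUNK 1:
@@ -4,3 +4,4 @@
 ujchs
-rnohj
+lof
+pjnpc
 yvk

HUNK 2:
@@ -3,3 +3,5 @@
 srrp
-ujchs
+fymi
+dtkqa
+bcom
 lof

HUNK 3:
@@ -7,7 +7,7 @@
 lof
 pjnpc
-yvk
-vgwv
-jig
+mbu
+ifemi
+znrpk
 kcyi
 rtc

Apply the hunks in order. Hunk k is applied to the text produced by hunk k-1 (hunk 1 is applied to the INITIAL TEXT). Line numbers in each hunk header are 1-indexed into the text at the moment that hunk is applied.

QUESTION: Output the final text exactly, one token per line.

Hunk 1: at line 4 remove [rnohj] add [lof,pjnpc] -> 14 lines: wzjh xts srrp ujchs lof pjnpc yvk vgwv jig kcyi rtc nujss kvfxo kget
Hunk 2: at line 3 remove [ujchs] add [fymi,dtkqa,bcom] -> 16 lines: wzjh xts srrp fymi dtkqa bcom lof pjnpc yvk vgwv jig kcyi rtc nujss kvfxo kget
Hunk 3: at line 7 remove [yvk,vgwv,jig] add [mbu,ifemi,znrpk] -> 16 lines: wzjh xts srrp fymi dtkqa bcom lof pjnpc mbu ifemi znrpk kcyi rtc nujss kvfxo kget

Answer: wzjh
xts
srrp
fymi
dtkqa
bcom
lof
pjnpc
mbu
ifemi
znrpk
kcyi
rtc
nujss
kvfxo
kget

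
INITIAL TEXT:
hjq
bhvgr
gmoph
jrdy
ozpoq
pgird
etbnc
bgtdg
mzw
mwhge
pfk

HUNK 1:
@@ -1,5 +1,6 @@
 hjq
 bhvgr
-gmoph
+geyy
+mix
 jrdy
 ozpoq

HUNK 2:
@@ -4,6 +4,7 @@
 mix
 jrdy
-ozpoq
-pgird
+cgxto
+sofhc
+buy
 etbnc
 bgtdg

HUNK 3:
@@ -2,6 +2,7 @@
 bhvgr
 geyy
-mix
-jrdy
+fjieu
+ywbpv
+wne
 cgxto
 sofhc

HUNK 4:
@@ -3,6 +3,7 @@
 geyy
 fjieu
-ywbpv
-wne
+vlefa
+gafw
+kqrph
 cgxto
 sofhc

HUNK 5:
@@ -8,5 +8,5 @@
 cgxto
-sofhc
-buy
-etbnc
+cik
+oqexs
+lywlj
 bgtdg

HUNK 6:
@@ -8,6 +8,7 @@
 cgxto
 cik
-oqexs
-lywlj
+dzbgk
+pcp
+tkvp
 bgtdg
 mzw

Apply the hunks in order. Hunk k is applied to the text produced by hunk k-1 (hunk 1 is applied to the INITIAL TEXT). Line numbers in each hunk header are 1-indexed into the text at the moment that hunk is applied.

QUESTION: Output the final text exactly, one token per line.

Answer: hjq
bhvgr
geyy
fjieu
vlefa
gafw
kqrph
cgxto
cik
dzbgk
pcp
tkvp
bgtdg
mzw
mwhge
pfk

Derivation:
Hunk 1: at line 1 remove [gmoph] add [geyy,mix] -> 12 lines: hjq bhvgr geyy mix jrdy ozpoq pgird etbnc bgtdg mzw mwhge pfk
Hunk 2: at line 4 remove [ozpoq,pgird] add [cgxto,sofhc,buy] -> 13 lines: hjq bhvgr geyy mix jrdy cgxto sofhc buy etbnc bgtdg mzw mwhge pfk
Hunk 3: at line 2 remove [mix,jrdy] add [fjieu,ywbpv,wne] -> 14 lines: hjq bhvgr geyy fjieu ywbpv wne cgxto sofhc buy etbnc bgtdg mzw mwhge pfk
Hunk 4: at line 3 remove [ywbpv,wne] add [vlefa,gafw,kqrph] -> 15 lines: hjq bhvgr geyy fjieu vlefa gafw kqrph cgxto sofhc buy etbnc bgtdg mzw mwhge pfk
Hunk 5: at line 8 remove [sofhc,buy,etbnc] add [cik,oqexs,lywlj] -> 15 lines: hjq bhvgr geyy fjieu vlefa gafw kqrph cgxto cik oqexs lywlj bgtdg mzw mwhge pfk
Hunk 6: at line 8 remove [oqexs,lywlj] add [dzbgk,pcp,tkvp] -> 16 lines: hjq bhvgr geyy fjieu vlefa gafw kqrph cgxto cik dzbgk pcp tkvp bgtdg mzw mwhge pfk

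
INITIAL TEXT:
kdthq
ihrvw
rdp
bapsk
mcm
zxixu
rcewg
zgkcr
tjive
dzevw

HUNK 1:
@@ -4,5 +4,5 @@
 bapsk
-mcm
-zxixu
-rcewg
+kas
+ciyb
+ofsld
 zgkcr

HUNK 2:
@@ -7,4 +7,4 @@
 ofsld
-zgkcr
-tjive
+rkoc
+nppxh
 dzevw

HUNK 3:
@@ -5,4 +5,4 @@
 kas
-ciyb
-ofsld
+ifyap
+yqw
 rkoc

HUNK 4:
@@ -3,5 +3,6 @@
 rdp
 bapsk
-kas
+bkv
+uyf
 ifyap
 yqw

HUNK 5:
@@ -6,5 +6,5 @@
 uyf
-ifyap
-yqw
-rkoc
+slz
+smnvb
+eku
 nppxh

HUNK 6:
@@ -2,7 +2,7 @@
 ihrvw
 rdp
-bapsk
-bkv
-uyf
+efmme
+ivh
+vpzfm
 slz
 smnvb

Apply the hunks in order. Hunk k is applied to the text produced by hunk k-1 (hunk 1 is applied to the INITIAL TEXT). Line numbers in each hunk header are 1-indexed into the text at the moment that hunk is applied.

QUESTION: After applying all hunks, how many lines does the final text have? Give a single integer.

Hunk 1: at line 4 remove [mcm,zxixu,rcewg] add [kas,ciyb,ofsld] -> 10 lines: kdthq ihrvw rdp bapsk kas ciyb ofsld zgkcr tjive dzevw
Hunk 2: at line 7 remove [zgkcr,tjive] add [rkoc,nppxh] -> 10 lines: kdthq ihrvw rdp bapsk kas ciyb ofsld rkoc nppxh dzevw
Hunk 3: at line 5 remove [ciyb,ofsld] add [ifyap,yqw] -> 10 lines: kdthq ihrvw rdp bapsk kas ifyap yqw rkoc nppxh dzevw
Hunk 4: at line 3 remove [kas] add [bkv,uyf] -> 11 lines: kdthq ihrvw rdp bapsk bkv uyf ifyap yqw rkoc nppxh dzevw
Hunk 5: at line 6 remove [ifyap,yqw,rkoc] add [slz,smnvb,eku] -> 11 lines: kdthq ihrvw rdp bapsk bkv uyf slz smnvb eku nppxh dzevw
Hunk 6: at line 2 remove [bapsk,bkv,uyf] add [efmme,ivh,vpzfm] -> 11 lines: kdthq ihrvw rdp efmme ivh vpzfm slz smnvb eku nppxh dzevw
Final line count: 11

Answer: 11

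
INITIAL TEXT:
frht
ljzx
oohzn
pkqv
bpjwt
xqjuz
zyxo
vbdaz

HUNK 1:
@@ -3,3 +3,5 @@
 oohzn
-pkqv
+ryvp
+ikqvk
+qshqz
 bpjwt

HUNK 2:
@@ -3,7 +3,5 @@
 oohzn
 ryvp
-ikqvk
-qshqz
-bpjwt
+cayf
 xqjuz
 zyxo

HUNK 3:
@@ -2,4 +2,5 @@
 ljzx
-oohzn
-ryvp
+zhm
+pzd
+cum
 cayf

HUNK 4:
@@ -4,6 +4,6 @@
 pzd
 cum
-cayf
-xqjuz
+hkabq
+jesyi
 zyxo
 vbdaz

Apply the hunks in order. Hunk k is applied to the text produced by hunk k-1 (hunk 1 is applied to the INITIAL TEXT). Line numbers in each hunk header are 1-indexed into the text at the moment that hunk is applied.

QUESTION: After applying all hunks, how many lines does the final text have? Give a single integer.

Answer: 9

Derivation:
Hunk 1: at line 3 remove [pkqv] add [ryvp,ikqvk,qshqz] -> 10 lines: frht ljzx oohzn ryvp ikqvk qshqz bpjwt xqjuz zyxo vbdaz
Hunk 2: at line 3 remove [ikqvk,qshqz,bpjwt] add [cayf] -> 8 lines: frht ljzx oohzn ryvp cayf xqjuz zyxo vbdaz
Hunk 3: at line 2 remove [oohzn,ryvp] add [zhm,pzd,cum] -> 9 lines: frht ljzx zhm pzd cum cayf xqjuz zyxo vbdaz
Hunk 4: at line 4 remove [cayf,xqjuz] add [hkabq,jesyi] -> 9 lines: frht ljzx zhm pzd cum hkabq jesyi zyxo vbdaz
Final line count: 9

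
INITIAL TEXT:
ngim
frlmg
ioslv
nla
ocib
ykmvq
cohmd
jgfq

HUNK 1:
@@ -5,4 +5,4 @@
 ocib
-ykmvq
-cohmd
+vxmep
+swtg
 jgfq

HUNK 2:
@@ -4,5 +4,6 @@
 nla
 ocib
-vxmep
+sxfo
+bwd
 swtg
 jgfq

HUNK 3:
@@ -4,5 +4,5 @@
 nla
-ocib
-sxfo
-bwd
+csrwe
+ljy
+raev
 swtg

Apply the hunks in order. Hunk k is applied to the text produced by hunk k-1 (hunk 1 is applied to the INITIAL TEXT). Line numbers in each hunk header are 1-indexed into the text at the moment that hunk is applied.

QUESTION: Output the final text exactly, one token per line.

Hunk 1: at line 5 remove [ykmvq,cohmd] add [vxmep,swtg] -> 8 lines: ngim frlmg ioslv nla ocib vxmep swtg jgfq
Hunk 2: at line 4 remove [vxmep] add [sxfo,bwd] -> 9 lines: ngim frlmg ioslv nla ocib sxfo bwd swtg jgfq
Hunk 3: at line 4 remove [ocib,sxfo,bwd] add [csrwe,ljy,raev] -> 9 lines: ngim frlmg ioslv nla csrwe ljy raev swtg jgfq

Answer: ngim
frlmg
ioslv
nla
csrwe
ljy
raev
swtg
jgfq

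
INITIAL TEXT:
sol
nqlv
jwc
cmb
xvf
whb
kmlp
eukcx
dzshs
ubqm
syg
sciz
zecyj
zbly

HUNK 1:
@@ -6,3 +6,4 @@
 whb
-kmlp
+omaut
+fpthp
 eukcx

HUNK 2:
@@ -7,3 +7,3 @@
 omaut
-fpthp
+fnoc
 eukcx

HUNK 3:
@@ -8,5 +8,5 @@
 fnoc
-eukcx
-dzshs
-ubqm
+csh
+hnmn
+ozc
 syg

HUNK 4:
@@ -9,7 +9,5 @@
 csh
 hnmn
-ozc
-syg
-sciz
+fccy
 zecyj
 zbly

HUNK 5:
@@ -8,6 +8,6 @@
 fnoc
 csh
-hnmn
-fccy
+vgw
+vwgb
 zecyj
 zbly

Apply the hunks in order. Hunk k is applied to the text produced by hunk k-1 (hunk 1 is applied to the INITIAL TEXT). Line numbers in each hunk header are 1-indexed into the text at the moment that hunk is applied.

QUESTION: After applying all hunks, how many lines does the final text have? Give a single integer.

Hunk 1: at line 6 remove [kmlp] add [omaut,fpthp] -> 15 lines: sol nqlv jwc cmb xvf whb omaut fpthp eukcx dzshs ubqm syg sciz zecyj zbly
Hunk 2: at line 7 remove [fpthp] add [fnoc] -> 15 lines: sol nqlv jwc cmb xvf whb omaut fnoc eukcx dzshs ubqm syg sciz zecyj zbly
Hunk 3: at line 8 remove [eukcx,dzshs,ubqm] add [csh,hnmn,ozc] -> 15 lines: sol nqlv jwc cmb xvf whb omaut fnoc csh hnmn ozc syg sciz zecyj zbly
Hunk 4: at line 9 remove [ozc,syg,sciz] add [fccy] -> 13 lines: sol nqlv jwc cmb xvf whb omaut fnoc csh hnmn fccy zecyj zbly
Hunk 5: at line 8 remove [hnmn,fccy] add [vgw,vwgb] -> 13 lines: sol nqlv jwc cmb xvf whb omaut fnoc csh vgw vwgb zecyj zbly
Final line count: 13

Answer: 13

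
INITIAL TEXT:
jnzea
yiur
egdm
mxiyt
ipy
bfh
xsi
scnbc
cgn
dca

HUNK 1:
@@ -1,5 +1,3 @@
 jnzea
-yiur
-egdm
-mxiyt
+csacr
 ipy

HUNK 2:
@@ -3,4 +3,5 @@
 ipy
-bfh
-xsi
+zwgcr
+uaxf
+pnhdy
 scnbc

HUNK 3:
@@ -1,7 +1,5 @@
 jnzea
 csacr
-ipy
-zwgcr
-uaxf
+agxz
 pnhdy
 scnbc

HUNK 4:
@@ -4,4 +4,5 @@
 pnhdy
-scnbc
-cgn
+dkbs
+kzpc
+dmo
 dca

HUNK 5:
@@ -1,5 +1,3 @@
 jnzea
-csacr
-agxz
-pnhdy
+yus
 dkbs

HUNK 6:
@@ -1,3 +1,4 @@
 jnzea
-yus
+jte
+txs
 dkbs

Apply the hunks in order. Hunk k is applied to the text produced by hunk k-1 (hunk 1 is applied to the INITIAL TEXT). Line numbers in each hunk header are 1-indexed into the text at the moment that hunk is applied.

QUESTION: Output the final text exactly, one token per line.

Answer: jnzea
jte
txs
dkbs
kzpc
dmo
dca

Derivation:
Hunk 1: at line 1 remove [yiur,egdm,mxiyt] add [csacr] -> 8 lines: jnzea csacr ipy bfh xsi scnbc cgn dca
Hunk 2: at line 3 remove [bfh,xsi] add [zwgcr,uaxf,pnhdy] -> 9 lines: jnzea csacr ipy zwgcr uaxf pnhdy scnbc cgn dca
Hunk 3: at line 1 remove [ipy,zwgcr,uaxf] add [agxz] -> 7 lines: jnzea csacr agxz pnhdy scnbc cgn dca
Hunk 4: at line 4 remove [scnbc,cgn] add [dkbs,kzpc,dmo] -> 8 lines: jnzea csacr agxz pnhdy dkbs kzpc dmo dca
Hunk 5: at line 1 remove [csacr,agxz,pnhdy] add [yus] -> 6 lines: jnzea yus dkbs kzpc dmo dca
Hunk 6: at line 1 remove [yus] add [jte,txs] -> 7 lines: jnzea jte txs dkbs kzpc dmo dca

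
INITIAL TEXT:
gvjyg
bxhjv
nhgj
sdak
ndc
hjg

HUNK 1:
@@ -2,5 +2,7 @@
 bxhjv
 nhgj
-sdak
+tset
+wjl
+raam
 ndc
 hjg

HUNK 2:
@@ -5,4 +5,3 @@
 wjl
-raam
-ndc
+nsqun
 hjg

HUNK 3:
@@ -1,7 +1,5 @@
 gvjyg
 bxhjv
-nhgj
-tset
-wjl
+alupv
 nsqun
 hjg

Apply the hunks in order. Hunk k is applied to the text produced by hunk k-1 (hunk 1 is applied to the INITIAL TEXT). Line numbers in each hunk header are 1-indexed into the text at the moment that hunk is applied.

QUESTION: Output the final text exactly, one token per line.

Hunk 1: at line 2 remove [sdak] add [tset,wjl,raam] -> 8 lines: gvjyg bxhjv nhgj tset wjl raam ndc hjg
Hunk 2: at line 5 remove [raam,ndc] add [nsqun] -> 7 lines: gvjyg bxhjv nhgj tset wjl nsqun hjg
Hunk 3: at line 1 remove [nhgj,tset,wjl] add [alupv] -> 5 lines: gvjyg bxhjv alupv nsqun hjg

Answer: gvjyg
bxhjv
alupv
nsqun
hjg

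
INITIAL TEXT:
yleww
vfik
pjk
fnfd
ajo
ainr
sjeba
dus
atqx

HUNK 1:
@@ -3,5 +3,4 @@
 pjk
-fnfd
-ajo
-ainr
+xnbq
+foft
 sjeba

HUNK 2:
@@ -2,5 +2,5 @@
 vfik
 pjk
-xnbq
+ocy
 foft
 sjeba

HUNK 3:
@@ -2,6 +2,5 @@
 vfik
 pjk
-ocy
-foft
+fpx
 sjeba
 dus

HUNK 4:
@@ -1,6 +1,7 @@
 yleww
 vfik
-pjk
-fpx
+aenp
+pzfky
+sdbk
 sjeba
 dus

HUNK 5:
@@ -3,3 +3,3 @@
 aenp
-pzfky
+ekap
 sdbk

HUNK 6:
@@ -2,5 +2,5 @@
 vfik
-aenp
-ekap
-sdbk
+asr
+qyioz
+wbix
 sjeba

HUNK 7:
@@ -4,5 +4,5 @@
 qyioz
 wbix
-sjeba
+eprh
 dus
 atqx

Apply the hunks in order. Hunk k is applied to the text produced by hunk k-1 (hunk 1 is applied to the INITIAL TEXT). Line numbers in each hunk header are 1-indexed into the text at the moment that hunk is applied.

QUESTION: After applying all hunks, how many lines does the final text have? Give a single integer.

Answer: 8

Derivation:
Hunk 1: at line 3 remove [fnfd,ajo,ainr] add [xnbq,foft] -> 8 lines: yleww vfik pjk xnbq foft sjeba dus atqx
Hunk 2: at line 2 remove [xnbq] add [ocy] -> 8 lines: yleww vfik pjk ocy foft sjeba dus atqx
Hunk 3: at line 2 remove [ocy,foft] add [fpx] -> 7 lines: yleww vfik pjk fpx sjeba dus atqx
Hunk 4: at line 1 remove [pjk,fpx] add [aenp,pzfky,sdbk] -> 8 lines: yleww vfik aenp pzfky sdbk sjeba dus atqx
Hunk 5: at line 3 remove [pzfky] add [ekap] -> 8 lines: yleww vfik aenp ekap sdbk sjeba dus atqx
Hunk 6: at line 2 remove [aenp,ekap,sdbk] add [asr,qyioz,wbix] -> 8 lines: yleww vfik asr qyioz wbix sjeba dus atqx
Hunk 7: at line 4 remove [sjeba] add [eprh] -> 8 lines: yleww vfik asr qyioz wbix eprh dus atqx
Final line count: 8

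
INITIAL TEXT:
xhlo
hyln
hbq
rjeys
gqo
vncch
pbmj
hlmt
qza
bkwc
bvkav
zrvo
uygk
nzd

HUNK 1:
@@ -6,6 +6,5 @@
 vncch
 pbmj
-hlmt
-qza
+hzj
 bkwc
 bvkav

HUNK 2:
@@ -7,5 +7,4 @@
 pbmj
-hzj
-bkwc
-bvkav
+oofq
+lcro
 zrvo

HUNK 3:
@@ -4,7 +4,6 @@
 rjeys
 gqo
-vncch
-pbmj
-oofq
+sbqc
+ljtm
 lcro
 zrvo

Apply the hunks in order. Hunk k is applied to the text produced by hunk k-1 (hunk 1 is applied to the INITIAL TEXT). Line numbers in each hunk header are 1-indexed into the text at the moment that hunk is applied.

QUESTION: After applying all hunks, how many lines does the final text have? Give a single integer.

Hunk 1: at line 6 remove [hlmt,qza] add [hzj] -> 13 lines: xhlo hyln hbq rjeys gqo vncch pbmj hzj bkwc bvkav zrvo uygk nzd
Hunk 2: at line 7 remove [hzj,bkwc,bvkav] add [oofq,lcro] -> 12 lines: xhlo hyln hbq rjeys gqo vncch pbmj oofq lcro zrvo uygk nzd
Hunk 3: at line 4 remove [vncch,pbmj,oofq] add [sbqc,ljtm] -> 11 lines: xhlo hyln hbq rjeys gqo sbqc ljtm lcro zrvo uygk nzd
Final line count: 11

Answer: 11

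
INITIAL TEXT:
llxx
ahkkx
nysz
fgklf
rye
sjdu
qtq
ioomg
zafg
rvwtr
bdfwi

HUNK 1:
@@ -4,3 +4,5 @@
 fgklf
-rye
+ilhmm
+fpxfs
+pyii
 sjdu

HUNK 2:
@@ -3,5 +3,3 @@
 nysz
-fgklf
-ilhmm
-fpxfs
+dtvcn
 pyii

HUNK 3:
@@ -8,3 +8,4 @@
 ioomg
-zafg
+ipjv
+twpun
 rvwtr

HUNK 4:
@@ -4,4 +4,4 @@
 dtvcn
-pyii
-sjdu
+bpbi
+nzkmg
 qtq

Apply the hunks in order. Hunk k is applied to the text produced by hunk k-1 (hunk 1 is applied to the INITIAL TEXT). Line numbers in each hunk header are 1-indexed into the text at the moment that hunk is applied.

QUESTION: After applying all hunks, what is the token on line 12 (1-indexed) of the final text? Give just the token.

Hunk 1: at line 4 remove [rye] add [ilhmm,fpxfs,pyii] -> 13 lines: llxx ahkkx nysz fgklf ilhmm fpxfs pyii sjdu qtq ioomg zafg rvwtr bdfwi
Hunk 2: at line 3 remove [fgklf,ilhmm,fpxfs] add [dtvcn] -> 11 lines: llxx ahkkx nysz dtvcn pyii sjdu qtq ioomg zafg rvwtr bdfwi
Hunk 3: at line 8 remove [zafg] add [ipjv,twpun] -> 12 lines: llxx ahkkx nysz dtvcn pyii sjdu qtq ioomg ipjv twpun rvwtr bdfwi
Hunk 4: at line 4 remove [pyii,sjdu] add [bpbi,nzkmg] -> 12 lines: llxx ahkkx nysz dtvcn bpbi nzkmg qtq ioomg ipjv twpun rvwtr bdfwi
Final line 12: bdfwi

Answer: bdfwi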